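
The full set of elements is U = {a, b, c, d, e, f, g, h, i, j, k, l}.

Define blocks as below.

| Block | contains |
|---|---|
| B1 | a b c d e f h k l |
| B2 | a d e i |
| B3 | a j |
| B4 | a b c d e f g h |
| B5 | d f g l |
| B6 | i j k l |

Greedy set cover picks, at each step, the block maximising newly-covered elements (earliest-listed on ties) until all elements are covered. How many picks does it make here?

3

Greedy: pick B1 (covers 9 new) → pick B6 (covers 2 new) → pick B4 (covers 1 new). Total picks: 3.
(The true minimum cover uses only 2 blocks, so greedy is not optimal here.)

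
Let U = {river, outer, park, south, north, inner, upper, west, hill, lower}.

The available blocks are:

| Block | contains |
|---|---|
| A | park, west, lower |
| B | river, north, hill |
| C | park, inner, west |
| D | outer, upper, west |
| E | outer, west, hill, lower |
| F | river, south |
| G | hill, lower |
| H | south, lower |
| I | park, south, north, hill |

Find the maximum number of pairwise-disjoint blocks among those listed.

B, C, H are pairwise disjoint (B={river,north,hill}; C={park,inner,west}; H={south,lower}).
Every remaining block overlaps one of these, and no 4 of the listed blocks are pairwise disjoint, so 3 is the maximum.

3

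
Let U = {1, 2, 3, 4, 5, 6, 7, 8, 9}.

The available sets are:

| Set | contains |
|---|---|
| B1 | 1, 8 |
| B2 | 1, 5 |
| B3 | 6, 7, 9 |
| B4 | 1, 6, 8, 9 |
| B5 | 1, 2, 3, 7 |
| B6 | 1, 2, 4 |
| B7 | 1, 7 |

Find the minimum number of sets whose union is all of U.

Take {B2, B4, B5, B6}. Their union is {1, 2, 3, 4, 5, 6, 7, 8, 9}, which is all 9 items.
Only B2 contains 5, so B2 is forced; the remaining 7 items need at least 3 more sets (each remaining set adds at most 3) — so at least 4 sets are needed, and 4 is optimal.

4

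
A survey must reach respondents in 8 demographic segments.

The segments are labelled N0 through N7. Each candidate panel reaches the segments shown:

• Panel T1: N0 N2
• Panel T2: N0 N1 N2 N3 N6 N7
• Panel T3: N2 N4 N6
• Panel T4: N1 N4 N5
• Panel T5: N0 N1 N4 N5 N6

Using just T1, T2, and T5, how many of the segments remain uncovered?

Union of T1, T2, T5 = {N0, N1, N2, N3, N4, N5, N6, N7} — that's every segment, so 0 are uncovered.

0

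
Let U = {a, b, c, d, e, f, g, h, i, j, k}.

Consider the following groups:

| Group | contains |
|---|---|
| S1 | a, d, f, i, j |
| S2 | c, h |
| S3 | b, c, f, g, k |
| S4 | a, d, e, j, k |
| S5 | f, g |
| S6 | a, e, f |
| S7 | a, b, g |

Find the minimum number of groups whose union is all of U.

S1 and S2 and S4 and S7 together: S1 ∪ S2 ∪ S4 ∪ S7 = {a, b, c, d, e, f, g, h, i, j, k} — every element is covered.
No 3 of the 7 groups cover everything (all 35 combinations miss at least one element), so 4 is optimal.

4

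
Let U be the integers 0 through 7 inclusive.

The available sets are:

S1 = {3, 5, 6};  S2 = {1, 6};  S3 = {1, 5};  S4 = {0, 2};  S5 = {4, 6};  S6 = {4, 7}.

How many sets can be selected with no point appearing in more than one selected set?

S1, S4, S6 are pairwise disjoint (S1={3,5,6}; S4={0,2}; S6={4,7}).
Every remaining set overlaps one of these, and no 4 of the listed sets are pairwise disjoint, so 3 is the maximum.

3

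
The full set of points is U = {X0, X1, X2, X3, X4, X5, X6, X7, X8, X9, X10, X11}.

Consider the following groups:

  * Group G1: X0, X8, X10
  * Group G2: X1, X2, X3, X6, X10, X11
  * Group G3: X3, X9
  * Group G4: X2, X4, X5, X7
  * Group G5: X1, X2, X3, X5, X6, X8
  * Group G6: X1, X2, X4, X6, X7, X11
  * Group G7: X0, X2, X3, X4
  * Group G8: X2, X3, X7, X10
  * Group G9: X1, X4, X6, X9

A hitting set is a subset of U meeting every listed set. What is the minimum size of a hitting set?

3

Take H = {X3, X4, X10}. Each listed group contains at least one of these, so H is a hitting set of size 3.
The groups G1, G3, G6 are pairwise disjoint, so any hitting set needs a separate point for each — at least 3. Hence 3 is optimal.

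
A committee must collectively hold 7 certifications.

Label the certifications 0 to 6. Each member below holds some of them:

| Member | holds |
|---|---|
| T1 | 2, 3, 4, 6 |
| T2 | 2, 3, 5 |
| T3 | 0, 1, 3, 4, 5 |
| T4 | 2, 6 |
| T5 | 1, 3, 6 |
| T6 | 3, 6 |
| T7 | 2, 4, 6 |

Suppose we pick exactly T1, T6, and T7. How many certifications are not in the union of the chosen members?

3

Union of T1, T6, T7 = {2, 3, 4, 6}.
Not covered: 0, 1, 5 — 3 certifications.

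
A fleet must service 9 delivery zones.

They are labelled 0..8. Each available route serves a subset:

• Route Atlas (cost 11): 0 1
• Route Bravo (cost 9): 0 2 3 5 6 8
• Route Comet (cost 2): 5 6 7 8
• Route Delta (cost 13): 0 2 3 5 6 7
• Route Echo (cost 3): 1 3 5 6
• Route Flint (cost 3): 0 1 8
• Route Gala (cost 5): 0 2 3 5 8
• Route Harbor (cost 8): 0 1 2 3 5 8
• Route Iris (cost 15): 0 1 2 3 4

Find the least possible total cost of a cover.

17

Comet, Iris together cover every zone (Comet ∪ Iris = {0, 1, 2, 3, 4, 5, 6, 7, 8}); total cost 2 + 15 = 17.
The greedy pick Comet, Echo, Gala, Iris costs 25; no covering selection beats 17.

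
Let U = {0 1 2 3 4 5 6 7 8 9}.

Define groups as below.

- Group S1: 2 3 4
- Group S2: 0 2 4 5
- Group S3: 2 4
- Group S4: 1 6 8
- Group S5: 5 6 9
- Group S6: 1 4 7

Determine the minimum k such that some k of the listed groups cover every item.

5

Take {S1, S2, S4, S5, S6}. Their union is {0, 1, 2, 3, 4, 5, 6, 7, 8, 9}, which is all 10 items.
No 4 of the 6 groups cover everything (all 15 combinations miss at least one item), so 5 is optimal.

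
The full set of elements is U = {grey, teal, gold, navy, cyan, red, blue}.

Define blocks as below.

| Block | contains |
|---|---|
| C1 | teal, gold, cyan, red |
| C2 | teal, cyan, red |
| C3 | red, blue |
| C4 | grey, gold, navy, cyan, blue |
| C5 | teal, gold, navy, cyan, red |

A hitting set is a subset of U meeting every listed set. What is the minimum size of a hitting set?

2

The 2 elements {cyan, red} hit every block.
No single element lies in every block, so at least 2 are needed and 2 is optimal.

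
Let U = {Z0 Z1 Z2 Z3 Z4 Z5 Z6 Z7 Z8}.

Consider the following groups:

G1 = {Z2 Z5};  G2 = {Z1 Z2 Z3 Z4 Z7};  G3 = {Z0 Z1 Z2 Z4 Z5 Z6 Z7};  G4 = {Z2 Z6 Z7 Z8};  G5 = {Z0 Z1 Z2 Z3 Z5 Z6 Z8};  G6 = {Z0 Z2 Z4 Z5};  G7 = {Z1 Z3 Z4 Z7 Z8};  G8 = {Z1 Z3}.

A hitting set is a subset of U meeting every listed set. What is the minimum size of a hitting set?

H = {Z2, Z3} meets every group (each contains at least one member of H), and |H| = 2.
The groups G4, G8 are pairwise disjoint, so any hitting set needs a separate point for each — at least 2. Hence 2 is optimal.

2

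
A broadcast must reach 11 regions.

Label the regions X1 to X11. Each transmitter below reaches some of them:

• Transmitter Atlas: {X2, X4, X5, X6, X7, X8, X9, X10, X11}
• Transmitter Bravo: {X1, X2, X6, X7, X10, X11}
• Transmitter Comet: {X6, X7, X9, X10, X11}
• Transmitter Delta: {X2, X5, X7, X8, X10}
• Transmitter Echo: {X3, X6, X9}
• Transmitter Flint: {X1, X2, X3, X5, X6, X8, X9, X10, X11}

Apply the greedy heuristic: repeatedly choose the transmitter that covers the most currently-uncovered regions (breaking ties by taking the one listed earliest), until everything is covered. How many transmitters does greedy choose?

2

Greedy: pick Atlas (covers 9 new) → pick Flint (covers 2 new). Total picks: 2.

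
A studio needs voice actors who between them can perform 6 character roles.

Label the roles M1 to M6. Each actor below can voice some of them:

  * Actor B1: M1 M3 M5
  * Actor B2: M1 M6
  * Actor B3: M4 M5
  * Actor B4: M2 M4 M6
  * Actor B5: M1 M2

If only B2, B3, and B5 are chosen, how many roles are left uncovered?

1

Union of B2, B3, B5 = {M1, M2, M4, M5, M6}.
Not covered: M3 — 1 role.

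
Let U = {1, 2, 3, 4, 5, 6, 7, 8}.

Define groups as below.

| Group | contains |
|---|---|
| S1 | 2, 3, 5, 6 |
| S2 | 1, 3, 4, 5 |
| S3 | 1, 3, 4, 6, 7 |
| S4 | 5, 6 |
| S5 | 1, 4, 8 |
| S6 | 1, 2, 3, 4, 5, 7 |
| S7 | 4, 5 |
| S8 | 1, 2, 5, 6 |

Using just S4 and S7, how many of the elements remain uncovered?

5

Union of S4, S7 = {4, 5, 6}.
Not covered: 1, 2, 3, 7, 8 — 5 elements.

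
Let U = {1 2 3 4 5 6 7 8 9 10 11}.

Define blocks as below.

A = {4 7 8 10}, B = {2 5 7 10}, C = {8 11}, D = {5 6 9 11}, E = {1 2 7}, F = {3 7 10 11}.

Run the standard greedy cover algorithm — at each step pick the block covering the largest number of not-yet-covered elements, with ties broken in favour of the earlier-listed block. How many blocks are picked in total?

4

Greedy: pick A (covers 4 new) → pick D (covers 4 new) → pick E (covers 2 new) → pick F (covers 1 new). Total picks: 4.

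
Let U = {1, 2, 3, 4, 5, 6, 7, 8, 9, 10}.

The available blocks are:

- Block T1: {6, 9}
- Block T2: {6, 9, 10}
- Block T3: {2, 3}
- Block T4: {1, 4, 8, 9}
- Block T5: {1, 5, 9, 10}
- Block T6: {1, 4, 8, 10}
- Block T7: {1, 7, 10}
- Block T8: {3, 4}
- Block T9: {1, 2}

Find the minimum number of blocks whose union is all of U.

T2 and T3 and T5 and T6 and T7 together: T2 ∪ T3 ∪ T5 ∪ T6 ∪ T7 = {1, 2, 3, 4, 5, 6, 7, 8, 9, 10} — every point is covered.
No 4 of the 9 blocks cover everything (all 126 combinations miss at least one point), so 5 is optimal.

5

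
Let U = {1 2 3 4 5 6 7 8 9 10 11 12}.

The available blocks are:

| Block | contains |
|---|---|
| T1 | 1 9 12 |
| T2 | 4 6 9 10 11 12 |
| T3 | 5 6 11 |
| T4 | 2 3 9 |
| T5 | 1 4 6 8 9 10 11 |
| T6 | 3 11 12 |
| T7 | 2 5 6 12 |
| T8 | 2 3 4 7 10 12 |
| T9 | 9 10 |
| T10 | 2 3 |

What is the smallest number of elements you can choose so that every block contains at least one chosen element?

H = {3, 6, 9} meets every block (each contains at least one member of H), and |H| = 3.
The blocks T1, T3, T10 are pairwise disjoint, so any hitting set needs a separate element for each — at least 3. Hence 3 is optimal.

3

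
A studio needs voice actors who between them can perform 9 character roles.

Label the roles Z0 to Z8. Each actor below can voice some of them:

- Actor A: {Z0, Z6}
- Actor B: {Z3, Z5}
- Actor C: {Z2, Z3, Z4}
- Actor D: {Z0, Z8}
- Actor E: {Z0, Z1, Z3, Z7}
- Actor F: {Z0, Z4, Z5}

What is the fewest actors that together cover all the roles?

5

A and B and C and D and E together: A ∪ B ∪ C ∪ D ∪ E = {Z0, Z1, Z2, Z3, Z4, Z5, Z6, Z7, Z8} — every role is covered.
No 4 of the 6 actors cover everything (all 15 combinations miss at least one role), so 5 is optimal.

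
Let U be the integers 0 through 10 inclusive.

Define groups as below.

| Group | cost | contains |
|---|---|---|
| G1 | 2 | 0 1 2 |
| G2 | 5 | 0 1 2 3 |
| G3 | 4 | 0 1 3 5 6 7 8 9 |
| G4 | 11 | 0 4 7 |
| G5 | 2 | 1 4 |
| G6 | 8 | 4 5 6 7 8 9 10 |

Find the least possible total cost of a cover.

13

G2, G6 together cover every element (G2 ∪ G6 = {0, 1, 2, 3, 4, 5, 6, 7, 8, 9, 10}); total cost 5 + 8 = 13.
The greedy pick G3, G1, G5, G6 costs 16; no covering selection beats 13.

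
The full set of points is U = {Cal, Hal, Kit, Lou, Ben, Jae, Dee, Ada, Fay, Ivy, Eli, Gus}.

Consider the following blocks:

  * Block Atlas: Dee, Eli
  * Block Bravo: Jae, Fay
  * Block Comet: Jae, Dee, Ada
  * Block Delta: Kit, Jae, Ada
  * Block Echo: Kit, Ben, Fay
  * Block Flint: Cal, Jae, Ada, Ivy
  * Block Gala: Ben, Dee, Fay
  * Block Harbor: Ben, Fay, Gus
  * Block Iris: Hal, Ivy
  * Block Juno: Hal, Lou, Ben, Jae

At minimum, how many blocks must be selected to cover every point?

5

Atlas, Delta, Flint, Harbor, and Juno cover everything between them: the union {Cal, Hal, Kit, Lou, Ben, Jae, Dee, Ada, Fay, Ivy, Eli, Gus} is all of U.
No 4 of the 10 blocks cover everything (all 210 combinations miss at least one point), so 5 is optimal.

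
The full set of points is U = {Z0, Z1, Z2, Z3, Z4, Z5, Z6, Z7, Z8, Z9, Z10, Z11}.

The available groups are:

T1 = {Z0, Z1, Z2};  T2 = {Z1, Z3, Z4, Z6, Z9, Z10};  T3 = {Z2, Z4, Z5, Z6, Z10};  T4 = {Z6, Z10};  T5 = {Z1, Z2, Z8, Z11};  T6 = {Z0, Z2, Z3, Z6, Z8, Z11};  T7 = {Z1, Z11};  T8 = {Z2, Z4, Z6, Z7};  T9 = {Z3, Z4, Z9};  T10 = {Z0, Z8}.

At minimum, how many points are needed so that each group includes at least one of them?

4

The 4 points {Z0, Z6, Z9, Z11} hit every group.
The groups T4, T7, T9, T10 are pairwise disjoint, so any hitting set needs a separate point for each — at least 4. Hence 4 is optimal.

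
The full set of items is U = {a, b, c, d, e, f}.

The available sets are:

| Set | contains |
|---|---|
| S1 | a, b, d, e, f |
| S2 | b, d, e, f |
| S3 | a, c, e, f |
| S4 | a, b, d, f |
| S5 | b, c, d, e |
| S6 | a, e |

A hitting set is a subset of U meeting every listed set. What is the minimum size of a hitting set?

2

H = {d, e} meets every set (each contains at least one member of H), and |H| = 2.
No single item lies in every set, so at least 2 are needed and 2 is optimal.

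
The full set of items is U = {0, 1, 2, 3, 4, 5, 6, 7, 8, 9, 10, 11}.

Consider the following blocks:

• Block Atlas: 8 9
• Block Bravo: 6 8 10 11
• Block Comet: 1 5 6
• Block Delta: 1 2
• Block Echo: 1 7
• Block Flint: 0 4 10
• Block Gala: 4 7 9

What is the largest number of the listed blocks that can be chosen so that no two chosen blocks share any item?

3

Bravo, Delta, Gala are pairwise disjoint (Bravo={6,8,10,11}; Delta={1,2}; Gala={4,7,9}).
Every remaining block overlaps one of these, and no 4 of the listed blocks are pairwise disjoint, so 3 is the maximum.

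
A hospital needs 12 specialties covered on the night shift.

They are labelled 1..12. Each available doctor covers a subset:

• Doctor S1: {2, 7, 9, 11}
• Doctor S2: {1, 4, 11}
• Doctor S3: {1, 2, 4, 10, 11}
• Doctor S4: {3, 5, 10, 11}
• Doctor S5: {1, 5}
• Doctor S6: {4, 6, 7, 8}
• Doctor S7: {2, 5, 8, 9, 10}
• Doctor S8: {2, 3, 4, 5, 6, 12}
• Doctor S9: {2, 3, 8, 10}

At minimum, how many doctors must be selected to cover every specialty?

Take {S3, S6, S7, S8}. Their union is {1, 2, 3, 4, 5, 6, 7, 8, 9, 10, 11, 12}, which is all 12 specialties.
No 3 of the 9 doctors cover everything (all 84 combinations miss at least one specialty), so 4 is optimal.

4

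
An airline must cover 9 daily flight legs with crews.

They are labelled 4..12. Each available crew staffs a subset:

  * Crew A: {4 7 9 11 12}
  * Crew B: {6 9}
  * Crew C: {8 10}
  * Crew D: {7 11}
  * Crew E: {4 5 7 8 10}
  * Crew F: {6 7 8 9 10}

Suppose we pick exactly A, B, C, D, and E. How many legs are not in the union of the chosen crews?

0

Union of A, B, C, D, E = {4, 5, 6, 7, 8, 9, 10, 11, 12} — that's every leg, so 0 are uncovered.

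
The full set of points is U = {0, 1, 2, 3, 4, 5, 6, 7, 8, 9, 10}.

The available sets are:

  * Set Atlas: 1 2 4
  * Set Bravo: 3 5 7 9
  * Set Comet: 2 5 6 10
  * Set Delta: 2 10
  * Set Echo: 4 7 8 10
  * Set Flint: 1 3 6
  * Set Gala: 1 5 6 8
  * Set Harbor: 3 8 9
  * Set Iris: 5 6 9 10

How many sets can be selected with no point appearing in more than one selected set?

2

Delta, Flint are pairwise disjoint (Delta={2,10}; Flint={1,3,6}).
Every remaining set overlaps one of these, and no 3 of the listed sets are pairwise disjoint, so 2 is the maximum.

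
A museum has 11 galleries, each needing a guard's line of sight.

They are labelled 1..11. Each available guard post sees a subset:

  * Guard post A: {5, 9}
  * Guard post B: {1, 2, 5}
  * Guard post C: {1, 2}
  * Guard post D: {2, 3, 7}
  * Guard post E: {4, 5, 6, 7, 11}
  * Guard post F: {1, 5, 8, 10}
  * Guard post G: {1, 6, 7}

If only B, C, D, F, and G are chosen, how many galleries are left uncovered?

3

Union of B, C, D, F, G = {1, 2, 3, 5, 6, 7, 8, 10}.
Not covered: 4, 9, 11 — 3 galleries.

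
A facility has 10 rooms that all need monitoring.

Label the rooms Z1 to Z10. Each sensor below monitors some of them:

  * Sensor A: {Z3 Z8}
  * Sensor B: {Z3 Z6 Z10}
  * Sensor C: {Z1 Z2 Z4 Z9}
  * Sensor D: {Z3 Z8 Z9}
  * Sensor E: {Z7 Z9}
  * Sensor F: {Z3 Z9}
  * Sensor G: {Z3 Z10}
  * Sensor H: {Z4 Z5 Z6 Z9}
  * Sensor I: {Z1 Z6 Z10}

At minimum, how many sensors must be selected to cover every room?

5

A and B and C and E and H together: A ∪ B ∪ C ∪ E ∪ H = {Z1, Z2, Z3, Z4, Z5, Z6, Z7, Z8, Z9, Z10} — every room is covered.
No 4 of the 9 sensors cover everything (all 126 combinations miss at least one room), so 5 is optimal.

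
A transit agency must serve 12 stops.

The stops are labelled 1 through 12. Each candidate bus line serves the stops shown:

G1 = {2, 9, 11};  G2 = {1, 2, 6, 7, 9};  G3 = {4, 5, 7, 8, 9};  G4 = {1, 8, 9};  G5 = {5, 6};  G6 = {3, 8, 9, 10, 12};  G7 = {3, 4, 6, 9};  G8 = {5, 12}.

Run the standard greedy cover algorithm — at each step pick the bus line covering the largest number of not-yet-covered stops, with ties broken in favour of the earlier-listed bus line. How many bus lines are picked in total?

4

Greedy: pick G2 (covers 5 new) → pick G6 (covers 4 new) → pick G3 (covers 2 new) → pick G1 (covers 1 new). Total picks: 4.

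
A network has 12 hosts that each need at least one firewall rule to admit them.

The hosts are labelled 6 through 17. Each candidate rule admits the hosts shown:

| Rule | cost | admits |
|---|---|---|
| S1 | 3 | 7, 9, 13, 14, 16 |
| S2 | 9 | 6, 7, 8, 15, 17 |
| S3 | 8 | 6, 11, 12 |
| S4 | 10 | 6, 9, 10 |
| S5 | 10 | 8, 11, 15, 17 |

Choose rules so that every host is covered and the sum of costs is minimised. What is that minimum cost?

30

S1, S2, S3, S4 together cover every host (S1 ∪ S2 ∪ S3 ∪ S4 = {6, 7, 8, 9, 10, 11, 12, 13, 14, 15, 16, 17}); total cost 3 + 9 + 8 + 10 = 30.
No covering selection has total cost below 30.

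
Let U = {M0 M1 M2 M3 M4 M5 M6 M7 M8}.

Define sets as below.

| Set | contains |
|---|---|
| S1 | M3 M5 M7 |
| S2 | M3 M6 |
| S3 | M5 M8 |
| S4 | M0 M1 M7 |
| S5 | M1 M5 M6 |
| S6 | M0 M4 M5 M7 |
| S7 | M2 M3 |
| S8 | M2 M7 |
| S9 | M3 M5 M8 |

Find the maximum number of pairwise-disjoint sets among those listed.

3

S3, S4, S7 are pairwise disjoint (S3={M5,M8}; S4={M0,M1,M7}; S7={M2,M3}).
Every remaining set overlaps one of these, and no 4 of the listed sets are pairwise disjoint, so 3 is the maximum.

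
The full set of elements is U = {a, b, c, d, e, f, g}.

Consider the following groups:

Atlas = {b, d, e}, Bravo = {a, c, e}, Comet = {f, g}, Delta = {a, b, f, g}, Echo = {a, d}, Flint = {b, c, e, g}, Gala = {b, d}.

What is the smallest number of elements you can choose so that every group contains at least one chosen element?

H = {d, e, g} meets every group (each contains at least one member of H), and |H| = 3.
The groups Bravo, Comet, Gala are pairwise disjoint, so any hitting set needs a separate element for each — at least 3. Hence 3 is optimal.

3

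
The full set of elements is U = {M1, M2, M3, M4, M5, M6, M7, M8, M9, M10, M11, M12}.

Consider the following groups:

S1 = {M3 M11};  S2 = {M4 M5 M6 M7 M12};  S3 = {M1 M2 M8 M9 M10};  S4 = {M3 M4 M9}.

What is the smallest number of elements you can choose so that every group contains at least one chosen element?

The 3 elements {M1, M4, M11} hit every group.
The groups S1, S2, S3 are pairwise disjoint, so any hitting set needs a separate element for each — at least 3. Hence 3 is optimal.

3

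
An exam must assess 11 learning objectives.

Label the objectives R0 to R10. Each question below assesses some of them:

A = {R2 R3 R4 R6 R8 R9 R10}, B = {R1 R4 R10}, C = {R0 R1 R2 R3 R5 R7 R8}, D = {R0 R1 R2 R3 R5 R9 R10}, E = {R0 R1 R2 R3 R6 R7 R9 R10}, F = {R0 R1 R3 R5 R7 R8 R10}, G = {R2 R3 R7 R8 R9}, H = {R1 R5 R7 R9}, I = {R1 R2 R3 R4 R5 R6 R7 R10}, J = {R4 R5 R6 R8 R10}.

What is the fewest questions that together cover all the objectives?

A and C together: A ∪ C = {R0, R1, R2, R3, R4, R5, R6, R7, R8, R9, R10} — every objective is covered.
No single question has all 11 objectives (the largest, E, has 8), so 2 is optimal.

2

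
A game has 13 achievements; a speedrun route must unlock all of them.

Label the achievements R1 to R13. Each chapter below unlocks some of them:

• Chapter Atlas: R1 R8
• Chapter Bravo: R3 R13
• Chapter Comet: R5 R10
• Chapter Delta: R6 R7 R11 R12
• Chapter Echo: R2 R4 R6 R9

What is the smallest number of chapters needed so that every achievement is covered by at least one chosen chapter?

5

Atlas and Bravo and Comet and Delta and Echo together: Atlas ∪ Bravo ∪ Comet ∪ Delta ∪ Echo = {R1, R2, R3, R4, R5, R6, R7, R8, R9, R10, R11, R12, R13} — every achievement is covered.
No 4 of the 5 chapters cover everything (all 5 combinations miss at least one achievement), so 5 is optimal.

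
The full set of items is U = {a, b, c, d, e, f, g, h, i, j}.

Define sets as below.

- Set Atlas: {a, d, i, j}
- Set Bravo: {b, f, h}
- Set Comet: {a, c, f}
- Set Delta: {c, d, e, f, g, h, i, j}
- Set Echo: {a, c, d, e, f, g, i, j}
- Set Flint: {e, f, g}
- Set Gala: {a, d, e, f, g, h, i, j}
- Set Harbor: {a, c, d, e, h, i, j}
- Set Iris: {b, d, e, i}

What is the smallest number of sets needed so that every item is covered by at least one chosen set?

2

Bravo and Echo together: Bravo ∪ Echo = {a, b, c, d, e, f, g, h, i, j} — every item is covered.
No single set has all 10 items (the largest, Delta, has 8), so 2 is optimal.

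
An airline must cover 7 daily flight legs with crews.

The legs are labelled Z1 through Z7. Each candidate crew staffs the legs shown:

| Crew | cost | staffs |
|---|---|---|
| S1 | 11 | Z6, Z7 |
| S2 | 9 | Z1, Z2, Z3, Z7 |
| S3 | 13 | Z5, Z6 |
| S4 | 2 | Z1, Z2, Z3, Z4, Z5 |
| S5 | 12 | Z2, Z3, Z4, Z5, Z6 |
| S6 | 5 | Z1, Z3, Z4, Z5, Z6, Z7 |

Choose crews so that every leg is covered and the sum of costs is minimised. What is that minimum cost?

S4, S6 together cover every leg (S4 ∪ S6 = {Z1, Z2, Z3, Z4, Z5, Z6, Z7}); total cost 2 + 5 = 7.
No covering selection has total cost below 7.

7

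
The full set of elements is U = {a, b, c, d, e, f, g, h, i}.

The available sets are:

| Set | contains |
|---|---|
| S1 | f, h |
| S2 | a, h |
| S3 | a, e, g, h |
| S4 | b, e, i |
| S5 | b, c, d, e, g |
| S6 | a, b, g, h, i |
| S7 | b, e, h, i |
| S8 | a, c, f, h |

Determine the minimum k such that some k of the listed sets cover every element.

S5 and S7 and S8 together: S5 ∪ S7 ∪ S8 = {a, b, c, d, e, f, g, h, i} — every element is covered.
Only S5 contains d, so S5 is forced; the remaining 4 elements need at least 2 more sets (each remaining set adds at most 3) — so at least 3 sets are needed, and 3 is optimal.

3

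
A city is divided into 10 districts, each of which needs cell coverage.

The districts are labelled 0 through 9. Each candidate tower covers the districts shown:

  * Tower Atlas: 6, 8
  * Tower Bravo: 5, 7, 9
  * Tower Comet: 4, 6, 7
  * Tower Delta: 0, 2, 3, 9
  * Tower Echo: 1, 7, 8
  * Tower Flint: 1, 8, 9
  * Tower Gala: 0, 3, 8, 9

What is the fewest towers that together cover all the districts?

Take {Bravo, Comet, Delta, Echo}. Their union is {0, 1, 2, 3, 4, 5, 6, 7, 8, 9}, which is all 10 districts.
Only Bravo contains 5, so Bravo is forced; the remaining 7 districts need at least 3 more towers (each remaining tower adds at most 3) — so at least 4 towers are needed, and 4 is optimal.

4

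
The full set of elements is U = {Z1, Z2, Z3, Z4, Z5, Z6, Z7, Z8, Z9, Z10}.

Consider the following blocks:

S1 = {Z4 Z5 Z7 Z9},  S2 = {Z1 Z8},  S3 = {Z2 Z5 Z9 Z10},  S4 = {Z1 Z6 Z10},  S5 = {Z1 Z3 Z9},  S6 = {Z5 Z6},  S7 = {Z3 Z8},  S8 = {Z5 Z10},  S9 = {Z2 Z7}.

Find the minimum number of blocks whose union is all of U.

S1 and S3 and S4 and S7 together: S1 ∪ S3 ∪ S4 ∪ S7 = {Z1, Z2, Z3, Z4, Z5, Z6, Z7, Z8, Z9, Z10} — every element is covered.
No 3 of the 9 blocks cover everything (all 84 combinations miss at least one element), so 4 is optimal.

4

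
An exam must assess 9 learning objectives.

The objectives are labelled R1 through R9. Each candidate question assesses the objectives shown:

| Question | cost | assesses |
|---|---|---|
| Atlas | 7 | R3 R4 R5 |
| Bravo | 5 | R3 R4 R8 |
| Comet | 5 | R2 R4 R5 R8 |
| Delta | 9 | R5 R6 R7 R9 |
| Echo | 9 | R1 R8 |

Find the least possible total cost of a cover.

28

Bravo, Comet, Delta, Echo together cover every objective (Bravo ∪ Comet ∪ Delta ∪ Echo = {R1, R2, R3, R4, R5, R6, R7, R8, R9}); total cost 5 + 5 + 9 + 9 = 28.
No covering selection has total cost below 28.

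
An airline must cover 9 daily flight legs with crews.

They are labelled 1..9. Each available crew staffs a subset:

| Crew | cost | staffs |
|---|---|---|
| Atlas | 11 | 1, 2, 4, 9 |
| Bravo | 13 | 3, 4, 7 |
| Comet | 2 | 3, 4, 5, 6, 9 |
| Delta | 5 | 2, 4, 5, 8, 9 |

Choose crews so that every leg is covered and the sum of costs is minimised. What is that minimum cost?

31

Atlas, Bravo, Comet, Delta together cover every leg (Atlas ∪ Bravo ∪ Comet ∪ Delta = {1, 2, 3, 4, 5, 6, 7, 8, 9}); total cost 11 + 13 + 2 + 5 = 31.
No covering selection has total cost below 31.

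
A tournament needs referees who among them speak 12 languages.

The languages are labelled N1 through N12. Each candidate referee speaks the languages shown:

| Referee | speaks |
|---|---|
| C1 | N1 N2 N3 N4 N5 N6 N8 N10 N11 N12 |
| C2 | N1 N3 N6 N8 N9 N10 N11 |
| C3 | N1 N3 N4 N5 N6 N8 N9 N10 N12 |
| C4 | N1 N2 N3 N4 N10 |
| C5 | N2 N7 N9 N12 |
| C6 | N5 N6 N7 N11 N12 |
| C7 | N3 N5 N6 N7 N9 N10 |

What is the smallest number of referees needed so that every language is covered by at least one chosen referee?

2

Take {C1, C7}. Their union is {N1, N2, N3, N4, N5, N6, N7, N8, N9, N10, N11, N12}, which is all 12 languages.
No single referee has all 12 languages (the largest, C1, has 10), so 2 is optimal.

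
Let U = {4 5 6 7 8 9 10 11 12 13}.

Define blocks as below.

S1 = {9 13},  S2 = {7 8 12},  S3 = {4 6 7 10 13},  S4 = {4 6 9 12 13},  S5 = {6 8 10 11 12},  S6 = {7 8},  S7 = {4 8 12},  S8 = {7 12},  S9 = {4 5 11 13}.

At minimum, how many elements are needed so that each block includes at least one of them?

3

Take H = {7, 8, 13}. Each listed block contains at least one of these, so H is a hitting set of size 3.
No choice of 2 elements meets every block, so 3 is the minimum.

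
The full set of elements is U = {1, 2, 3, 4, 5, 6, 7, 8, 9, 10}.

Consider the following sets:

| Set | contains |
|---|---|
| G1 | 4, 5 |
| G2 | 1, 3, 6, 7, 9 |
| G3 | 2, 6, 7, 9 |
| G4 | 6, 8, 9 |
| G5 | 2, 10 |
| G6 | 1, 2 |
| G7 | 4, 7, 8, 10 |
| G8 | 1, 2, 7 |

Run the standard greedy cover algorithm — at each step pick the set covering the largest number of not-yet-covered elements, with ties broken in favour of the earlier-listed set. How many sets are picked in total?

Greedy: pick G2 (covers 5 new) → pick G7 (covers 3 new) → pick G1 (covers 1 new) → pick G3 (covers 1 new). Total picks: 4.

4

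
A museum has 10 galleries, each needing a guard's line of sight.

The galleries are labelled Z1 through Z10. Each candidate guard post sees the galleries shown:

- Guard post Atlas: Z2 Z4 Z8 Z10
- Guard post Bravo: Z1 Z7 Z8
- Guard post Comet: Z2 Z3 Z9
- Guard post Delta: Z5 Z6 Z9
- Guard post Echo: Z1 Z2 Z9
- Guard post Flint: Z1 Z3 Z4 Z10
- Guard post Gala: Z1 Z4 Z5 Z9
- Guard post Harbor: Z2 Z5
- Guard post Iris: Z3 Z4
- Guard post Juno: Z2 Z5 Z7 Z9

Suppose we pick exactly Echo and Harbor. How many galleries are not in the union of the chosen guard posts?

6

Union of Echo, Harbor = {Z1, Z2, Z5, Z9}.
Not covered: Z3, Z4, Z6, Z7, Z8, Z10 — 6 galleries.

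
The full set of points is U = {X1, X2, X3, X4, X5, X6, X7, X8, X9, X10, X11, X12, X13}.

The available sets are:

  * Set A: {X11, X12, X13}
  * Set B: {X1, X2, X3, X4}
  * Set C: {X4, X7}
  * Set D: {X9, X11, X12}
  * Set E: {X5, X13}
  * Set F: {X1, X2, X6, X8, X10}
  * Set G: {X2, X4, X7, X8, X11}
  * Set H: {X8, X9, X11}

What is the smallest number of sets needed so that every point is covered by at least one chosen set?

Take {B, D, E, F, G}. Their union is {X1, X2, X3, X4, X5, X6, X7, X8, X9, X10, X11, X12, X13}, which is all 13 points.
No 4 of the 8 sets cover everything (all 70 combinations miss at least one point), so 5 is optimal.

5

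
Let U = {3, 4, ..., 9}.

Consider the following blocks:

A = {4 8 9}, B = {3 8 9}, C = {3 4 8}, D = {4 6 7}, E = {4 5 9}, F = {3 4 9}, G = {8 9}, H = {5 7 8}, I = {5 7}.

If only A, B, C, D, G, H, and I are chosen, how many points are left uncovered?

0

Union of A, B, C, D, G, H, I = {3, 4, 5, 6, 7, 8, 9} — that's every point, so 0 are uncovered.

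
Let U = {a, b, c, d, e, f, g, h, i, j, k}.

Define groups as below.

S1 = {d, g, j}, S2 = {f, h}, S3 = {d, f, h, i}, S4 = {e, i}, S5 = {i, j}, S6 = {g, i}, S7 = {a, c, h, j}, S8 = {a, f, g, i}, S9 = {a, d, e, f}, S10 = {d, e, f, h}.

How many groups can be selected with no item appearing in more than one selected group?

S1, S2, S4 are pairwise disjoint (S1={d,g,j}; S2={f,h}; S4={e,i}).
Every remaining group overlaps one of these, and no 4 of the listed groups are pairwise disjoint, so 3 is the maximum.

3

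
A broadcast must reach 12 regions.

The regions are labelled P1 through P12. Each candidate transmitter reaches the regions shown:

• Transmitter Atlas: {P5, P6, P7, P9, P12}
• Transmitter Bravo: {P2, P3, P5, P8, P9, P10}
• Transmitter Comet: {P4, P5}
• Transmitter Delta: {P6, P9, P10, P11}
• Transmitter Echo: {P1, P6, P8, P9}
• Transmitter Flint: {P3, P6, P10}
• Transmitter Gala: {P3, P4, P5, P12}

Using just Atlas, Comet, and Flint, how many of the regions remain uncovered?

4

Union of Atlas, Comet, Flint = {P3, P4, P5, P6, P7, P9, P10, P12}.
Not covered: P1, P2, P8, P11 — 4 regions.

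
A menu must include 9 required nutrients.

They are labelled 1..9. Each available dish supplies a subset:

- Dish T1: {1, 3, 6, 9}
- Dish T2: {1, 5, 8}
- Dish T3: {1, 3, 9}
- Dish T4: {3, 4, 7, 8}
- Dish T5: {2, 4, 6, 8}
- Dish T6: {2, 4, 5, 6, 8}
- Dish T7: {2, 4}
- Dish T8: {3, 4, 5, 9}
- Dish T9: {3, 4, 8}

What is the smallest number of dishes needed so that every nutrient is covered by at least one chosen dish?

3

Take {T3, T4, T6}. Their union is {1, 2, 3, 4, 5, 6, 7, 8, 9}, which is all 9 nutrients.
Only T4 contains 7, so T4 is forced; the remaining 5 nutrients need at least 2 more dishes (each remaining dish adds at most 3) — so at least 3 dishes are needed, and 3 is optimal.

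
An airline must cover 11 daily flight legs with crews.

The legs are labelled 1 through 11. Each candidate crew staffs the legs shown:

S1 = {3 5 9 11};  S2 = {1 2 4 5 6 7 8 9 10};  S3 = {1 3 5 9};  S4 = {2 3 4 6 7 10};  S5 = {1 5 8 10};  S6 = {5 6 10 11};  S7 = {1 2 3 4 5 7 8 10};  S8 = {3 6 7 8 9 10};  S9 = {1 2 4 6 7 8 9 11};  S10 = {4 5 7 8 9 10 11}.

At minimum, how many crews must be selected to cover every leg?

2

S7 and S9 together: S7 ∪ S9 = {1, 2, 3, 4, 5, 6, 7, 8, 9, 10, 11} — every leg is covered.
No single crew has all 11 legs (the largest, S2, has 9), so 2 is optimal.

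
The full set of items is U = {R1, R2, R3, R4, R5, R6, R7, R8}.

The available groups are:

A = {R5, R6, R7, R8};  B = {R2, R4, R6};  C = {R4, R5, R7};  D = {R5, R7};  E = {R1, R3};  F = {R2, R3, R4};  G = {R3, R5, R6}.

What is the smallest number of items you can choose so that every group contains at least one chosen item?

Take H = {R1, R2, R5}. Each listed group contains at least one of these, so H is a hitting set of size 3.
The groups B, D, E are pairwise disjoint, so any hitting set needs a separate item for each — at least 3. Hence 3 is optimal.

3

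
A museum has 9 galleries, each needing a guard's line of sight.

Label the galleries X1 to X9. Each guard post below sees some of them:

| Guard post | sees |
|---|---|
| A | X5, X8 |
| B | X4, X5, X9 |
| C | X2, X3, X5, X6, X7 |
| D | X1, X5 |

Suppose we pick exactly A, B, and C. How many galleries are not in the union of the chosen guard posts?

1

Union of A, B, C = {X2, X3, X4, X5, X6, X7, X8, X9}.
Not covered: X1 — 1 gallery.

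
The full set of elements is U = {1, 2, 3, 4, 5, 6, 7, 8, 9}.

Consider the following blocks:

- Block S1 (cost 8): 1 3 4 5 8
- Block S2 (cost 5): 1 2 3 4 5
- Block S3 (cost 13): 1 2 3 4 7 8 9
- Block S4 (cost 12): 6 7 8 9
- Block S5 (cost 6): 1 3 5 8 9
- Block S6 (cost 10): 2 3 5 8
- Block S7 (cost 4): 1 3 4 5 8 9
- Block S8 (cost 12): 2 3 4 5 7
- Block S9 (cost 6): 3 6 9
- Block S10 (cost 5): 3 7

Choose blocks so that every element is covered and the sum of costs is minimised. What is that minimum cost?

17

S2, S4 together cover every element (S2 ∪ S4 = {1, 2, 3, 4, 5, 6, 7, 8, 9}); total cost 5 + 12 = 17.
The greedy pick S7, S2, S10, S9 costs 20; no covering selection beats 17.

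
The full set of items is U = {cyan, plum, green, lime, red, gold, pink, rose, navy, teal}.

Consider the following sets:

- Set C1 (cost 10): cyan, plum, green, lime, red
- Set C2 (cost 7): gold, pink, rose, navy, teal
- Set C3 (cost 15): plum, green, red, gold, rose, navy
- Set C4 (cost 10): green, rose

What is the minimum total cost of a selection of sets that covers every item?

17

C1, C2 together cover every item (C1 ∪ C2 = {cyan, plum, green, lime, red, gold, pink, rose, navy, teal}); total cost 10 + 7 = 17.
No covering selection has total cost below 17.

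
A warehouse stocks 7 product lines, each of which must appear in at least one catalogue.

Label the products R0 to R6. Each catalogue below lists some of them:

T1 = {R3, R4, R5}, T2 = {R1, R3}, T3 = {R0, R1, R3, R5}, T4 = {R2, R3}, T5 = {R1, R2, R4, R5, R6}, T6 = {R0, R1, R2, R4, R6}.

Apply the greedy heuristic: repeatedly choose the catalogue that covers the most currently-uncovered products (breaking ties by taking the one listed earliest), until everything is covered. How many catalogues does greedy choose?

2

Greedy: pick T5 (covers 5 new) → pick T3 (covers 2 new). Total picks: 2.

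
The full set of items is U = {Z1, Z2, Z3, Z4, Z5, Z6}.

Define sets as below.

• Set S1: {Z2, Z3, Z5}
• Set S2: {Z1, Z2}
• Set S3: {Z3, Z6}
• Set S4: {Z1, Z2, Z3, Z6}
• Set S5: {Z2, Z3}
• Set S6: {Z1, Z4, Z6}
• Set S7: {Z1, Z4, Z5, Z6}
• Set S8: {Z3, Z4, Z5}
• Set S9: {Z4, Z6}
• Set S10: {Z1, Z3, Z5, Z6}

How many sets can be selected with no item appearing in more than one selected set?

2

S2, S9 are pairwise disjoint (S2={Z1,Z2}; S9={Z4,Z6}).
Every remaining set overlaps one of these, and no 3 of the listed sets are pairwise disjoint, so 2 is the maximum.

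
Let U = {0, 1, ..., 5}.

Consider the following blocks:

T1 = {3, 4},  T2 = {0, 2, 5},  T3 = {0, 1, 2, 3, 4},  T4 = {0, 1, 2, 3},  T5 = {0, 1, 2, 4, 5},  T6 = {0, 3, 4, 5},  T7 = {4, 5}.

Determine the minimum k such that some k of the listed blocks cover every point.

2

Take {T3, T7}. Their union is {0, 1, 2, 3, 4, 5}, which is all 6 points.
No single block has all 6 points (the largest, T3, has 5), so 2 is optimal.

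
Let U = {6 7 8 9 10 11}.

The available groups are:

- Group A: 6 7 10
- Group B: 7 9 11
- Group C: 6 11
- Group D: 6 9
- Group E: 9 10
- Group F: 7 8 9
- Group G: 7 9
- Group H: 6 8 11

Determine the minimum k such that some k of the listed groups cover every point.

3

Take {A, D, H}. Their union is {6, 7, 8, 9, 10, 11}, which is all 6 points.
No 2 of the 8 groups cover everything (all 28 combinations miss at least one point), so 3 is optimal.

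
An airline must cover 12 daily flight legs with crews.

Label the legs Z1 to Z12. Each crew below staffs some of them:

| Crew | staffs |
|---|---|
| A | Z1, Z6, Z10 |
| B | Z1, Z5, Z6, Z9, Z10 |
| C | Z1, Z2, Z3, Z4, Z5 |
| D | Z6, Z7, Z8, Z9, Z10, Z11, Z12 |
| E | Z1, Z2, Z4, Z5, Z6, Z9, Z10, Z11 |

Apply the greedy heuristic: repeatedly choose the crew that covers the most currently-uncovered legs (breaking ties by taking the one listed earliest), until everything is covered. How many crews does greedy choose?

Greedy: pick E (covers 8 new) → pick D (covers 3 new) → pick C (covers 1 new). Total picks: 3.
(The true minimum cover uses only 2 crews, so greedy is not optimal here.)

3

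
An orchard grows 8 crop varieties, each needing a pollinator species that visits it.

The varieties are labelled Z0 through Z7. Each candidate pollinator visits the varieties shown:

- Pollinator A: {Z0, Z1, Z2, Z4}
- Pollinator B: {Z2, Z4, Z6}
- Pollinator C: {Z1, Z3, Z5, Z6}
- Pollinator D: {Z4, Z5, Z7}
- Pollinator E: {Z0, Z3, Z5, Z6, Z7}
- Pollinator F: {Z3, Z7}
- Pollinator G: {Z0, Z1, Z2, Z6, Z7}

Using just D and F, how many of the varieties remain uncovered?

4

Union of D, F = {Z3, Z4, Z5, Z7}.
Not covered: Z0, Z1, Z2, Z6 — 4 varieties.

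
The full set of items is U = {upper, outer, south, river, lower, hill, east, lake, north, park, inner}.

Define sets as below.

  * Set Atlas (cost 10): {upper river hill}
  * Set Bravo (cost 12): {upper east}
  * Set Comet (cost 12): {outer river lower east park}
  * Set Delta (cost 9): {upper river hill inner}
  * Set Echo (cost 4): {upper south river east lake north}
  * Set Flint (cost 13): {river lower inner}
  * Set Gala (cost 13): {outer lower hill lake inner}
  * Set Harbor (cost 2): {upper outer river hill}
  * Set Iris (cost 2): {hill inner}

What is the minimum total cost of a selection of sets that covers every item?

Comet, Echo, Iris together cover every item (Comet ∪ Echo ∪ Iris = {upper, outer, south, river, lower, hill, east, lake, north, park, inner}); total cost 12 + 4 + 2 = 18.
The greedy pick Harbor, Echo, Iris, Comet costs 20; no covering selection beats 18.

18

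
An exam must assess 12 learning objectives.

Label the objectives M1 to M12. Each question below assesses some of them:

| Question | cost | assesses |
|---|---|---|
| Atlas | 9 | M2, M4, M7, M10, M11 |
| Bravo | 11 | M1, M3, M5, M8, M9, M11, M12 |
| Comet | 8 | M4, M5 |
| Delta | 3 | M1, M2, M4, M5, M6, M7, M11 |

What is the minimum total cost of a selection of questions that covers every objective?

Atlas, Bravo, Delta together cover every objective (Atlas ∪ Bravo ∪ Delta = {M1, M2, M3, M4, M5, M6, M7, M8, M9, M10, M11, M12}); total cost 9 + 11 + 3 = 23.
No covering selection has total cost below 23.

23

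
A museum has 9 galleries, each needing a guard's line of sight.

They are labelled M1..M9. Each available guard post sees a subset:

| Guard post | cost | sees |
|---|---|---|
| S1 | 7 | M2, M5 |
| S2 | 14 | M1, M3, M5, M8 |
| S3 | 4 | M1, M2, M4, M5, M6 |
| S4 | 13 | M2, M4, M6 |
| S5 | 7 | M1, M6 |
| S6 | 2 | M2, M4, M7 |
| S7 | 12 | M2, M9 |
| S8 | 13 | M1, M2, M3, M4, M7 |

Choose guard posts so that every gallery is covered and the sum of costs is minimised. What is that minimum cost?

S2, S3, S6, S7 together cover every gallery (S2 ∪ S3 ∪ S6 ∪ S7 = {M1, M2, M3, M4, M5, M6, M7, M8, M9}); total cost 14 + 4 + 2 + 12 = 32.
No covering selection has total cost below 32.

32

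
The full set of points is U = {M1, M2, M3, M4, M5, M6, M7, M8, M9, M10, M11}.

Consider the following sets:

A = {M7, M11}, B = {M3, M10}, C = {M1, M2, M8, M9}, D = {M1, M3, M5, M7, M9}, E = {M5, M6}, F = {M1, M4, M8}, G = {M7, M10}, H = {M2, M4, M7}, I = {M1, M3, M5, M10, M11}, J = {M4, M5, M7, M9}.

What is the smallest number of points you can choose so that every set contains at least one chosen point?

4

The 4 points {M5, M7, M8, M10} hit every set.
The sets A, B, C, E are pairwise disjoint, so any hitting set needs a separate point for each — at least 4. Hence 4 is optimal.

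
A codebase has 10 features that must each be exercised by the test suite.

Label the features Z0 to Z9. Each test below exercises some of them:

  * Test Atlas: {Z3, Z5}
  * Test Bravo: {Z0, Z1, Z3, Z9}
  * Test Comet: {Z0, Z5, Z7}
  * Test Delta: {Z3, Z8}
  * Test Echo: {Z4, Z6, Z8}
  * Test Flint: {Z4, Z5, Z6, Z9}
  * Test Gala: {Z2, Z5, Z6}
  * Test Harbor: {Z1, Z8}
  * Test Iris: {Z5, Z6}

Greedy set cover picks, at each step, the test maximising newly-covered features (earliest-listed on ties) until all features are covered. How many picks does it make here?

Greedy: pick Bravo (covers 4 new) → pick Echo (covers 3 new) → pick Comet (covers 2 new) → pick Gala (covers 1 new). Total picks: 4.

4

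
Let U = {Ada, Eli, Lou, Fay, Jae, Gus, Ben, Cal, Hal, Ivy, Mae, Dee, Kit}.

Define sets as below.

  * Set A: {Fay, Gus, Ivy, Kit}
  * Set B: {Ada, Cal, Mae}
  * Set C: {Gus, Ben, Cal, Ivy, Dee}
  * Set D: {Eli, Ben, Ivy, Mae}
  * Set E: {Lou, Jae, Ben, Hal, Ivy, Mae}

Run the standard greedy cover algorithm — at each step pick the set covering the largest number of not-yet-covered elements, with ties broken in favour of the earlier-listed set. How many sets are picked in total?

Greedy: pick E (covers 6 new) → pick A (covers 3 new) → pick B (covers 2 new) → pick C (covers 1 new) → pick D (covers 1 new). Total picks: 5.

5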